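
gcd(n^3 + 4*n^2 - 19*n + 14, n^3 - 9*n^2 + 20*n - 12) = n^2 - 3*n + 2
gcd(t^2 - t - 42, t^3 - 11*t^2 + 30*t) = 1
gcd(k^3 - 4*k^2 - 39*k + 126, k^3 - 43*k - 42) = k^2 - k - 42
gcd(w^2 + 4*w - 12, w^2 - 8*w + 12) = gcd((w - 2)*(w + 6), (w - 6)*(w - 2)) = w - 2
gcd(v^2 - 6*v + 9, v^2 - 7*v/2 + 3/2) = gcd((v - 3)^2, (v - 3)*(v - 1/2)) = v - 3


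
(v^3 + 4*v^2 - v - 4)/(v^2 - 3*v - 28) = (v^2 - 1)/(v - 7)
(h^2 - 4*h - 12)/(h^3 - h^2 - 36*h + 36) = (h + 2)/(h^2 + 5*h - 6)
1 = 1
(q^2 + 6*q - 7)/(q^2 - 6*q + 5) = (q + 7)/(q - 5)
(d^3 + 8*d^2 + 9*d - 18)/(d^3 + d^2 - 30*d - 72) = (d^2 + 5*d - 6)/(d^2 - 2*d - 24)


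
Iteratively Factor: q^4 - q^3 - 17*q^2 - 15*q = (q + 1)*(q^3 - 2*q^2 - 15*q) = (q - 5)*(q + 1)*(q^2 + 3*q) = (q - 5)*(q + 1)*(q + 3)*(q)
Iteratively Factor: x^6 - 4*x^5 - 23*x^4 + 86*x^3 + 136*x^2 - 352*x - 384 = (x - 3)*(x^5 - x^4 - 26*x^3 + 8*x^2 + 160*x + 128) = (x - 3)*(x + 1)*(x^4 - 2*x^3 - 24*x^2 + 32*x + 128) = (x - 4)*(x - 3)*(x + 1)*(x^3 + 2*x^2 - 16*x - 32) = (x - 4)*(x - 3)*(x + 1)*(x + 4)*(x^2 - 2*x - 8) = (x - 4)*(x - 3)*(x + 1)*(x + 2)*(x + 4)*(x - 4)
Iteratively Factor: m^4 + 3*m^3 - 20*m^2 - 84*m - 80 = (m + 2)*(m^3 + m^2 - 22*m - 40) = (m + 2)*(m + 4)*(m^2 - 3*m - 10) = (m + 2)^2*(m + 4)*(m - 5)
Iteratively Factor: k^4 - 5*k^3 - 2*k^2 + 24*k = (k - 4)*(k^3 - k^2 - 6*k) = (k - 4)*(k - 3)*(k^2 + 2*k) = k*(k - 4)*(k - 3)*(k + 2)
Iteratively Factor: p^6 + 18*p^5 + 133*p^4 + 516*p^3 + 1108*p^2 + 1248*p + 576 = (p + 3)*(p^5 + 15*p^4 + 88*p^3 + 252*p^2 + 352*p + 192) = (p + 2)*(p + 3)*(p^4 + 13*p^3 + 62*p^2 + 128*p + 96) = (p + 2)*(p + 3)*(p + 4)*(p^3 + 9*p^2 + 26*p + 24) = (p + 2)^2*(p + 3)*(p + 4)*(p^2 + 7*p + 12) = (p + 2)^2*(p + 3)*(p + 4)^2*(p + 3)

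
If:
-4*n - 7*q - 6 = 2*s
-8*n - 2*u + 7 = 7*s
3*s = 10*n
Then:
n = 21/94 - 3*u/47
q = 32*u/329 - 394/329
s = 35/47 - 10*u/47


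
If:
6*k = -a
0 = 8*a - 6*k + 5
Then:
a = -5/9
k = 5/54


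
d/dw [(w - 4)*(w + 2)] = 2*w - 2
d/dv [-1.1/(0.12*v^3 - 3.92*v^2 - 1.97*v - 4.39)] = (0.396*v^2 - 8.624*v - 2.167)/(-0.12*v^3 + 3.92*v^2 + 1.97*v + 4.39)^2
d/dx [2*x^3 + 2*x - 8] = 6*x^2 + 2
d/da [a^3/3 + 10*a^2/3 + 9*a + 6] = a^2 + 20*a/3 + 9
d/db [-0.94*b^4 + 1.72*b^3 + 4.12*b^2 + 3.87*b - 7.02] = -3.76*b^3 + 5.16*b^2 + 8.24*b + 3.87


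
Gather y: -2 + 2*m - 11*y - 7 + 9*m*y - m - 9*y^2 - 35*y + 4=m - 9*y^2 + y*(9*m - 46) - 5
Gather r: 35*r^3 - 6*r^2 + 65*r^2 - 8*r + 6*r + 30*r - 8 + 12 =35*r^3 + 59*r^2 + 28*r + 4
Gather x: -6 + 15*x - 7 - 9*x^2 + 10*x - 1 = -9*x^2 + 25*x - 14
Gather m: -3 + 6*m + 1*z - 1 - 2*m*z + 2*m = m*(8 - 2*z) + z - 4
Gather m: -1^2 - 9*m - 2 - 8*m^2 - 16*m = -8*m^2 - 25*m - 3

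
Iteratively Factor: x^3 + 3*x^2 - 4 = (x - 1)*(x^2 + 4*x + 4) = (x - 1)*(x + 2)*(x + 2)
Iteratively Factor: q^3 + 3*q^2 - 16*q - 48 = (q + 4)*(q^2 - q - 12) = (q + 3)*(q + 4)*(q - 4)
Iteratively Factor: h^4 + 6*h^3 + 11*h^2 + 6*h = (h + 2)*(h^3 + 4*h^2 + 3*h) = (h + 2)*(h + 3)*(h^2 + h) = h*(h + 2)*(h + 3)*(h + 1)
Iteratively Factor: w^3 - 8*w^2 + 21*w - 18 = (w - 3)*(w^2 - 5*w + 6) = (w - 3)^2*(w - 2)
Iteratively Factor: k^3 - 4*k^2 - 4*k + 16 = (k - 4)*(k^2 - 4) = (k - 4)*(k - 2)*(k + 2)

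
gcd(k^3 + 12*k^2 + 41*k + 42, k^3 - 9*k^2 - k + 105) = k + 3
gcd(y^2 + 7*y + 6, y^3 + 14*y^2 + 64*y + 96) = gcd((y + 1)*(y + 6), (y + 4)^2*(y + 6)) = y + 6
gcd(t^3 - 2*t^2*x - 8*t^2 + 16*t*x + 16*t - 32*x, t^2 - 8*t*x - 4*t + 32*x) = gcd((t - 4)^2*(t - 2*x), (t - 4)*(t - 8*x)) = t - 4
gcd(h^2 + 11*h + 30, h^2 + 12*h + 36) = h + 6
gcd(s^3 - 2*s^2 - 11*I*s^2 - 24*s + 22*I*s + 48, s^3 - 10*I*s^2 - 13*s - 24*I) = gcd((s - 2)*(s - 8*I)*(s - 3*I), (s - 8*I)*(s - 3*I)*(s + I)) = s^2 - 11*I*s - 24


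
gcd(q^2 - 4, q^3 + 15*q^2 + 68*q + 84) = q + 2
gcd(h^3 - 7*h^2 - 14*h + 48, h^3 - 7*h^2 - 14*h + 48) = h^3 - 7*h^2 - 14*h + 48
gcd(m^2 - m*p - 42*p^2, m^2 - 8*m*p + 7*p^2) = -m + 7*p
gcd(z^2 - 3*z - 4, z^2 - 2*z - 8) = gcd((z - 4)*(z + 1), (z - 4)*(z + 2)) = z - 4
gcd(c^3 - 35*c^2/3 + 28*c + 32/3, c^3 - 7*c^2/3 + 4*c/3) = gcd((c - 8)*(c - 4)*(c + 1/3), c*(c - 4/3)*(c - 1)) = 1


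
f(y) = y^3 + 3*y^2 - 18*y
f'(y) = 3*y^2 + 6*y - 18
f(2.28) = -13.59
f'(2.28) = 11.28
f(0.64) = -10.03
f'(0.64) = -12.93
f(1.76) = -16.94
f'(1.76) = 1.85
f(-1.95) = 39.09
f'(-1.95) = -18.29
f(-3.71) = 57.01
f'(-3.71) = 1.03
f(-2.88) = 52.84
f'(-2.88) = -10.40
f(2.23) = -14.13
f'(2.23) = 10.30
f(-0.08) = 1.46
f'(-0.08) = -18.46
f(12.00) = 1944.00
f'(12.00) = 486.00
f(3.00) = 0.00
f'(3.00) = 27.00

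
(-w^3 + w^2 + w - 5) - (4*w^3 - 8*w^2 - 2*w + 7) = -5*w^3 + 9*w^2 + 3*w - 12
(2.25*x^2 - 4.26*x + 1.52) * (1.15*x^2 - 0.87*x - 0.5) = 2.5875*x^4 - 6.8565*x^3 + 4.3292*x^2 + 0.8076*x - 0.76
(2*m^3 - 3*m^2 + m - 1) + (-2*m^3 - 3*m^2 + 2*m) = -6*m^2 + 3*m - 1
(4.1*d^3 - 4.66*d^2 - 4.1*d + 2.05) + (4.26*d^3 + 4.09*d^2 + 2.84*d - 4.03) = 8.36*d^3 - 0.57*d^2 - 1.26*d - 1.98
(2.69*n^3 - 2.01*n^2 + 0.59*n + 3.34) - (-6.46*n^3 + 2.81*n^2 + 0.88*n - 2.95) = 9.15*n^3 - 4.82*n^2 - 0.29*n + 6.29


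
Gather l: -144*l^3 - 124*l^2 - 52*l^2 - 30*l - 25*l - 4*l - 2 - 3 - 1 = -144*l^3 - 176*l^2 - 59*l - 6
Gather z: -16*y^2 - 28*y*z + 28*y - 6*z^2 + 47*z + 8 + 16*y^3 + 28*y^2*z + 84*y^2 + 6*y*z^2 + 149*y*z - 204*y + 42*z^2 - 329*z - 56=16*y^3 + 68*y^2 - 176*y + z^2*(6*y + 36) + z*(28*y^2 + 121*y - 282) - 48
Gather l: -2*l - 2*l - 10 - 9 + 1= -4*l - 18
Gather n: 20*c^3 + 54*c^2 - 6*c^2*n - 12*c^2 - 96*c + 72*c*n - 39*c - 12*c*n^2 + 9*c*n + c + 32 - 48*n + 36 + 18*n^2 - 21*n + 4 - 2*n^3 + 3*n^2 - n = 20*c^3 + 42*c^2 - 134*c - 2*n^3 + n^2*(21 - 12*c) + n*(-6*c^2 + 81*c - 70) + 72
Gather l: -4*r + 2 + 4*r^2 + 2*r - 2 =4*r^2 - 2*r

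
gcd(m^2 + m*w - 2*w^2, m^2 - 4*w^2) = m + 2*w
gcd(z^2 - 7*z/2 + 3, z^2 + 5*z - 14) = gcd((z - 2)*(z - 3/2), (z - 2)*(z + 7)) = z - 2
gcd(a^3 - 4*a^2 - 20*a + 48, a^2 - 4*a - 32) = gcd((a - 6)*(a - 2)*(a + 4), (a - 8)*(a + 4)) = a + 4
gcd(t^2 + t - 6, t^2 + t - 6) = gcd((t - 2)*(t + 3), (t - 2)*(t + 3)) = t^2 + t - 6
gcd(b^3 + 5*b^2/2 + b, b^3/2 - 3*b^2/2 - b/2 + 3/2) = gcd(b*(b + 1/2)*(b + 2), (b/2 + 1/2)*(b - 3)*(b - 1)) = 1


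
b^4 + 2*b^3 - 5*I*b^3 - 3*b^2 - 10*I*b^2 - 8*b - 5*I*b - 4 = (b + 1)^2*(b - 4*I)*(b - I)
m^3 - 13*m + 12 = (m - 3)*(m - 1)*(m + 4)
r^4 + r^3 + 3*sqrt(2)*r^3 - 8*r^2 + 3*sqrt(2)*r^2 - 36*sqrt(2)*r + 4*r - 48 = (r - 3)*(r + 4)*(r + sqrt(2))*(r + 2*sqrt(2))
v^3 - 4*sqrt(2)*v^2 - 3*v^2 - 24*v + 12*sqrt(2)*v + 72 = (v - 3)*(v - 6*sqrt(2))*(v + 2*sqrt(2))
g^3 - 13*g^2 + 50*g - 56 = (g - 7)*(g - 4)*(g - 2)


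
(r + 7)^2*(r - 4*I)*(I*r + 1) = I*r^4 + 5*r^3 + 14*I*r^3 + 70*r^2 + 45*I*r^2 + 245*r - 56*I*r - 196*I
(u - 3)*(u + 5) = u^2 + 2*u - 15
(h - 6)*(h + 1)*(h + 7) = h^3 + 2*h^2 - 41*h - 42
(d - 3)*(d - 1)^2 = d^3 - 5*d^2 + 7*d - 3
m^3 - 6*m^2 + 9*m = m*(m - 3)^2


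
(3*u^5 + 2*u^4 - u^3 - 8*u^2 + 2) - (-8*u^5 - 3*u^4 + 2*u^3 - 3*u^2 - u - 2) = 11*u^5 + 5*u^4 - 3*u^3 - 5*u^2 + u + 4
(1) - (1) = 0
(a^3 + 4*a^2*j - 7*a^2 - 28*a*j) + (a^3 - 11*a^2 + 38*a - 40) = 2*a^3 + 4*a^2*j - 18*a^2 - 28*a*j + 38*a - 40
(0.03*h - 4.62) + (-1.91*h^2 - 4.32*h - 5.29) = -1.91*h^2 - 4.29*h - 9.91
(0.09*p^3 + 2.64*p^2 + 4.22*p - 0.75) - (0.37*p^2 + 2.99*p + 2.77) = 0.09*p^3 + 2.27*p^2 + 1.23*p - 3.52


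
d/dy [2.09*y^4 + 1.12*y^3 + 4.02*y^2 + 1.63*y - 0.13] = 8.36*y^3 + 3.36*y^2 + 8.04*y + 1.63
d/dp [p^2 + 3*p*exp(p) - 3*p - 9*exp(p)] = 3*p*exp(p) + 2*p - 6*exp(p) - 3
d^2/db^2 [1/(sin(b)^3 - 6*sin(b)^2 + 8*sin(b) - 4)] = (-9*sin(b)^6 + 66*sin(b)^5 - 148*sin(b)^4 + 12*sin(b)^3 + 296*sin(b)^2 - 296*sin(b) + 80)/(sin(b)^3 - 6*sin(b)^2 + 8*sin(b) - 4)^3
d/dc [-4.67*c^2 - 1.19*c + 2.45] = -9.34*c - 1.19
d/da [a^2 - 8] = 2*a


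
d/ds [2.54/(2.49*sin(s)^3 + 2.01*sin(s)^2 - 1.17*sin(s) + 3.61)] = (-18.9738*sin(s)^2 - 10.2108*sin(s) + 2.9718)*cos(s)/(2.49*sin(s)^3 + 2.01*sin(s)^2 - 1.17*sin(s) + 3.61)^2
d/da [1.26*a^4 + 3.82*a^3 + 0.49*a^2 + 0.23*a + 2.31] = 5.04*a^3 + 11.46*a^2 + 0.98*a + 0.23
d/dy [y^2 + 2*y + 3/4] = 2*y + 2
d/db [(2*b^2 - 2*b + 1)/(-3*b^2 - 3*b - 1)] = (-12*b^2 + 2*b + 5)/(9*b^4 + 18*b^3 + 15*b^2 + 6*b + 1)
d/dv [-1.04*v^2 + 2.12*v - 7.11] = 2.12 - 2.08*v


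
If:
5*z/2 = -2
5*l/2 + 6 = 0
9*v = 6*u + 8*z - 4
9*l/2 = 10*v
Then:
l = -12/5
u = 17/150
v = -27/25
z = -4/5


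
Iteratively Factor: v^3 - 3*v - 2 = (v + 1)*(v^2 - v - 2) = (v - 2)*(v + 1)*(v + 1)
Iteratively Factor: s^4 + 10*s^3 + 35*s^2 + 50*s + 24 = (s + 2)*(s^3 + 8*s^2 + 19*s + 12) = (s + 2)*(s + 3)*(s^2 + 5*s + 4) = (s + 2)*(s + 3)*(s + 4)*(s + 1)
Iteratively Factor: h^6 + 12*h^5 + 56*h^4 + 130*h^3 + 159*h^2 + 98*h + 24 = (h + 1)*(h^5 + 11*h^4 + 45*h^3 + 85*h^2 + 74*h + 24) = (h + 1)*(h + 3)*(h^4 + 8*h^3 + 21*h^2 + 22*h + 8) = (h + 1)^2*(h + 3)*(h^3 + 7*h^2 + 14*h + 8) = (h + 1)^2*(h + 3)*(h + 4)*(h^2 + 3*h + 2) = (h + 1)^3*(h + 3)*(h + 4)*(h + 2)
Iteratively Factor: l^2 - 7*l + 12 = (l - 4)*(l - 3)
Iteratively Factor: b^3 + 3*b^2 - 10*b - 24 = (b - 3)*(b^2 + 6*b + 8) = (b - 3)*(b + 2)*(b + 4)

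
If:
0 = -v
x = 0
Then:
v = 0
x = 0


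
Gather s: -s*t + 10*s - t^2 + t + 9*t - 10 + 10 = s*(10 - t) - t^2 + 10*t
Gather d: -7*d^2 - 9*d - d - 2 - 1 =-7*d^2 - 10*d - 3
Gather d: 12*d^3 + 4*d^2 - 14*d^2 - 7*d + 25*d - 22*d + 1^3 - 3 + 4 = 12*d^3 - 10*d^2 - 4*d + 2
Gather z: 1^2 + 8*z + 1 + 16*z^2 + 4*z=16*z^2 + 12*z + 2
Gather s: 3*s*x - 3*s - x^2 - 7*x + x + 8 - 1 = s*(3*x - 3) - x^2 - 6*x + 7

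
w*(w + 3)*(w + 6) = w^3 + 9*w^2 + 18*w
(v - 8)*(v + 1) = v^2 - 7*v - 8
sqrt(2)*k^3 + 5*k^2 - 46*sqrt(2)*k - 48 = (k - 4*sqrt(2))*(k + 6*sqrt(2))*(sqrt(2)*k + 1)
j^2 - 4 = (j - 2)*(j + 2)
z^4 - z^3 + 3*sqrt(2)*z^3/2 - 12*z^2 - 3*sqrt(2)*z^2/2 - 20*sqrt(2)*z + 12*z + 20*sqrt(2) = (z - 1)*(z - 5*sqrt(2)/2)*(z + 2*sqrt(2))^2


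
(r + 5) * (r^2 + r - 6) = r^3 + 6*r^2 - r - 30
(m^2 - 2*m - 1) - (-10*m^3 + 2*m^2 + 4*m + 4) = 10*m^3 - m^2 - 6*m - 5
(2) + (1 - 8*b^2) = 3 - 8*b^2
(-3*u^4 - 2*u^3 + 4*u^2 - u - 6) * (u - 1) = -3*u^5 + u^4 + 6*u^3 - 5*u^2 - 5*u + 6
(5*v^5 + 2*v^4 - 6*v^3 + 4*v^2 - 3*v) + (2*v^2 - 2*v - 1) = 5*v^5 + 2*v^4 - 6*v^3 + 6*v^2 - 5*v - 1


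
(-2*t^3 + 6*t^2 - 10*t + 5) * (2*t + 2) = -4*t^4 + 8*t^3 - 8*t^2 - 10*t + 10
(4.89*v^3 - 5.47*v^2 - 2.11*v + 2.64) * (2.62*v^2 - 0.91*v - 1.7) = 12.8118*v^5 - 18.7813*v^4 - 8.8635*v^3 + 18.1359*v^2 + 1.1846*v - 4.488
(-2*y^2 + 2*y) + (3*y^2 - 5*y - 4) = y^2 - 3*y - 4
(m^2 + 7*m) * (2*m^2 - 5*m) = 2*m^4 + 9*m^3 - 35*m^2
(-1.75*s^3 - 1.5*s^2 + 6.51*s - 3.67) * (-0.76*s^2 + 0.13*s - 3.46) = 1.33*s^5 + 0.9125*s^4 + 0.9124*s^3 + 8.8255*s^2 - 23.0017*s + 12.6982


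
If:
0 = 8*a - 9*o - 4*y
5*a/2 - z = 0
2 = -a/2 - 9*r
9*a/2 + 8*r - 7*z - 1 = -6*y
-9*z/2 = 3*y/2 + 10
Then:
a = -385/526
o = -905/7101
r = -191/1052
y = -3715/3156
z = -1925/1052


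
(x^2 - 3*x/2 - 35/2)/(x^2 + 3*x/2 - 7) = (x - 5)/(x - 2)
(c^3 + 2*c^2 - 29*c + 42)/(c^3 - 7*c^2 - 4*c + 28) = (c^2 + 4*c - 21)/(c^2 - 5*c - 14)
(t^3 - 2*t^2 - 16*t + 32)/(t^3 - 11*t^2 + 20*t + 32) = (t^2 + 2*t - 8)/(t^2 - 7*t - 8)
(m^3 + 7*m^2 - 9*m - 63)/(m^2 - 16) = (m^3 + 7*m^2 - 9*m - 63)/(m^2 - 16)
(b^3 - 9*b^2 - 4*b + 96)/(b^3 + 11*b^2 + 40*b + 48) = (b^2 - 12*b + 32)/(b^2 + 8*b + 16)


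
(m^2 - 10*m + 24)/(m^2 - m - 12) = (m - 6)/(m + 3)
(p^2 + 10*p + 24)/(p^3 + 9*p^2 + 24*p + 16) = (p + 6)/(p^2 + 5*p + 4)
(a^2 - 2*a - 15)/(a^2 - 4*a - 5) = (a + 3)/(a + 1)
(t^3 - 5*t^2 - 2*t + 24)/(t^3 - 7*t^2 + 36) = (t - 4)/(t - 6)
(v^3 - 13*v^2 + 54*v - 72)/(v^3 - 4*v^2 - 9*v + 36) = (v - 6)/(v + 3)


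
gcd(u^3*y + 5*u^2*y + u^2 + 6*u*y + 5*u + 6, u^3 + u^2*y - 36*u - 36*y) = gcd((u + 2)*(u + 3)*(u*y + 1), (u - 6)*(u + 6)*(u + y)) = 1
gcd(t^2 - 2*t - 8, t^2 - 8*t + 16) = t - 4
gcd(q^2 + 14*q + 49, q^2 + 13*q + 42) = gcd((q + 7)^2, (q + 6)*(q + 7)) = q + 7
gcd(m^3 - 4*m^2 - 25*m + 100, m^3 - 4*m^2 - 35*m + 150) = m - 5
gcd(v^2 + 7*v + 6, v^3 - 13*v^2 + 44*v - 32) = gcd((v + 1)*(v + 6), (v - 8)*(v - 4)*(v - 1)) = 1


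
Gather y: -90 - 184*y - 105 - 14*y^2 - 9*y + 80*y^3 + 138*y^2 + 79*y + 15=80*y^3 + 124*y^2 - 114*y - 180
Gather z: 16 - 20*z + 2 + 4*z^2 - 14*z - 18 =4*z^2 - 34*z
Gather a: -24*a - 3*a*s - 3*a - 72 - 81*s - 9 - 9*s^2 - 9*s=a*(-3*s - 27) - 9*s^2 - 90*s - 81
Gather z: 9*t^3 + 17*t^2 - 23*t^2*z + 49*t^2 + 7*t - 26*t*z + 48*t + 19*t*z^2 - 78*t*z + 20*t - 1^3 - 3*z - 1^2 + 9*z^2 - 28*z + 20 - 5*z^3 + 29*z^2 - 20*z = 9*t^3 + 66*t^2 + 75*t - 5*z^3 + z^2*(19*t + 38) + z*(-23*t^2 - 104*t - 51) + 18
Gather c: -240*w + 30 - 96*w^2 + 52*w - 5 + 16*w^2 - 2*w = -80*w^2 - 190*w + 25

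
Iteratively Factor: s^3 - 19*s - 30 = (s + 2)*(s^2 - 2*s - 15) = (s + 2)*(s + 3)*(s - 5)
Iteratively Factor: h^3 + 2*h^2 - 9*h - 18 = (h + 3)*(h^2 - h - 6) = (h - 3)*(h + 3)*(h + 2)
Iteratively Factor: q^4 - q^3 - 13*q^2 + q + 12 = (q + 1)*(q^3 - 2*q^2 - 11*q + 12) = (q - 4)*(q + 1)*(q^2 + 2*q - 3) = (q - 4)*(q + 1)*(q + 3)*(q - 1)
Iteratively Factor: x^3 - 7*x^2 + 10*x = (x - 2)*(x^2 - 5*x) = x*(x - 2)*(x - 5)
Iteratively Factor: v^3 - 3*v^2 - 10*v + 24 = (v - 2)*(v^2 - v - 12) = (v - 2)*(v + 3)*(v - 4)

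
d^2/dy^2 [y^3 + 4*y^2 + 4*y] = 6*y + 8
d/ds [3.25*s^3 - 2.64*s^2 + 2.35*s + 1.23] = 9.75*s^2 - 5.28*s + 2.35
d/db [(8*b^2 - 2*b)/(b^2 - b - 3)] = 6*(-b^2 - 8*b + 1)/(b^4 - 2*b^3 - 5*b^2 + 6*b + 9)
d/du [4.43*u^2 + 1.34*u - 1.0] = 8.86*u + 1.34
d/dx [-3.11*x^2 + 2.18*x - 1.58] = 2.18 - 6.22*x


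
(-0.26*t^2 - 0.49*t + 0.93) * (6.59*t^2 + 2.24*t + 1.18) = -1.7134*t^4 - 3.8115*t^3 + 4.7243*t^2 + 1.505*t + 1.0974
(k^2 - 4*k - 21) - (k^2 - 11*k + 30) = 7*k - 51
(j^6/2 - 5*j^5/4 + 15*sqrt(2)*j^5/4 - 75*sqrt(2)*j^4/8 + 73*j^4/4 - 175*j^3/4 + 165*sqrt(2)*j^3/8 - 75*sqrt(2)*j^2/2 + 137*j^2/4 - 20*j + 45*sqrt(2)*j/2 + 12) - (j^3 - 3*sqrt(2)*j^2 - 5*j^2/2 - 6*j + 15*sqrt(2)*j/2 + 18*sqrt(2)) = j^6/2 - 5*j^5/4 + 15*sqrt(2)*j^5/4 - 75*sqrt(2)*j^4/8 + 73*j^4/4 - 179*j^3/4 + 165*sqrt(2)*j^3/8 - 69*sqrt(2)*j^2/2 + 147*j^2/4 - 14*j + 15*sqrt(2)*j - 18*sqrt(2) + 12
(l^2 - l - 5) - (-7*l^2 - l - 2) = 8*l^2 - 3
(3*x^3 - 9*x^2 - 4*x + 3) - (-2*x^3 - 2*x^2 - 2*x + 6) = 5*x^3 - 7*x^2 - 2*x - 3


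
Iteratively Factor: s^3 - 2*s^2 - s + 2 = (s - 1)*(s^2 - s - 2) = (s - 2)*(s - 1)*(s + 1)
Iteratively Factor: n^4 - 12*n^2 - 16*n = (n)*(n^3 - 12*n - 16) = n*(n + 2)*(n^2 - 2*n - 8) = n*(n - 4)*(n + 2)*(n + 2)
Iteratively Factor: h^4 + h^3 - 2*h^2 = (h - 1)*(h^3 + 2*h^2) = h*(h - 1)*(h^2 + 2*h) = h*(h - 1)*(h + 2)*(h)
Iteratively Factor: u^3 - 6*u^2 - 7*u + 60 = (u + 3)*(u^2 - 9*u + 20) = (u - 5)*(u + 3)*(u - 4)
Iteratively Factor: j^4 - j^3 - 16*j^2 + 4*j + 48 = (j - 4)*(j^3 + 3*j^2 - 4*j - 12) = (j - 4)*(j + 2)*(j^2 + j - 6) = (j - 4)*(j - 2)*(j + 2)*(j + 3)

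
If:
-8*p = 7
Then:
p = -7/8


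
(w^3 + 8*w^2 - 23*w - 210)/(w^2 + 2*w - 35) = w + 6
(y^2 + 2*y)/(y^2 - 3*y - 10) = y/(y - 5)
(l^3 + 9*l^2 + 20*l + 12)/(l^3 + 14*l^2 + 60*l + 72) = (l + 1)/(l + 6)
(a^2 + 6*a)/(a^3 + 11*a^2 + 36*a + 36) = a/(a^2 + 5*a + 6)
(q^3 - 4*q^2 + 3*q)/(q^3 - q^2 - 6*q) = (q - 1)/(q + 2)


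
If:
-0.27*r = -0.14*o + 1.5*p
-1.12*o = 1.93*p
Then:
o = 0.267203363757563*r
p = -0.155061019382627*r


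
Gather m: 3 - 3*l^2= 3 - 3*l^2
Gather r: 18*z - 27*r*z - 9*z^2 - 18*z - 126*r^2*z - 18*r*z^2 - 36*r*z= -126*r^2*z + r*(-18*z^2 - 63*z) - 9*z^2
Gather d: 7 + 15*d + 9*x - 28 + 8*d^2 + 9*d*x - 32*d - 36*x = 8*d^2 + d*(9*x - 17) - 27*x - 21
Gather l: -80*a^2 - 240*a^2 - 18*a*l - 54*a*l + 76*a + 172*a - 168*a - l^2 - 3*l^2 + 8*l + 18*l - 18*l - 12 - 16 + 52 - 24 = -320*a^2 + 80*a - 4*l^2 + l*(8 - 72*a)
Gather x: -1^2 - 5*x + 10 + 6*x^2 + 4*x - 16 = 6*x^2 - x - 7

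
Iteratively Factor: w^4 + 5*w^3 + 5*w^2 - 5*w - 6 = (w + 2)*(w^3 + 3*w^2 - w - 3) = (w + 1)*(w + 2)*(w^2 + 2*w - 3) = (w - 1)*(w + 1)*(w + 2)*(w + 3)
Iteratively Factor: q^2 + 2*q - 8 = (q - 2)*(q + 4)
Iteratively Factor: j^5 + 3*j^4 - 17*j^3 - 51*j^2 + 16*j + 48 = (j + 3)*(j^4 - 17*j^2 + 16) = (j - 1)*(j + 3)*(j^3 + j^2 - 16*j - 16) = (j - 1)*(j + 3)*(j + 4)*(j^2 - 3*j - 4) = (j - 4)*(j - 1)*(j + 3)*(j + 4)*(j + 1)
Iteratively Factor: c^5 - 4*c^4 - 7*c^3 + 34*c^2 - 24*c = (c)*(c^4 - 4*c^3 - 7*c^2 + 34*c - 24) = c*(c - 1)*(c^3 - 3*c^2 - 10*c + 24) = c*(c - 2)*(c - 1)*(c^2 - c - 12) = c*(c - 2)*(c - 1)*(c + 3)*(c - 4)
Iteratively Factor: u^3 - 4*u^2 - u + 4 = (u - 4)*(u^2 - 1) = (u - 4)*(u - 1)*(u + 1)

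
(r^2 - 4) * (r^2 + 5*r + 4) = r^4 + 5*r^3 - 20*r - 16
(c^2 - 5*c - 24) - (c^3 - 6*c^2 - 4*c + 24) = -c^3 + 7*c^2 - c - 48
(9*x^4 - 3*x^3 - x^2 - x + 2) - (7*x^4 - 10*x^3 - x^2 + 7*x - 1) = 2*x^4 + 7*x^3 - 8*x + 3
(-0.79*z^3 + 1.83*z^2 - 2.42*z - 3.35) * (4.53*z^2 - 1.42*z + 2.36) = -3.5787*z^5 + 9.4117*z^4 - 15.4256*z^3 - 7.4203*z^2 - 0.9542*z - 7.906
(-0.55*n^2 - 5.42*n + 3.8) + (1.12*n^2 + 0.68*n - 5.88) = 0.57*n^2 - 4.74*n - 2.08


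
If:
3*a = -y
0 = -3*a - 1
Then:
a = -1/3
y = 1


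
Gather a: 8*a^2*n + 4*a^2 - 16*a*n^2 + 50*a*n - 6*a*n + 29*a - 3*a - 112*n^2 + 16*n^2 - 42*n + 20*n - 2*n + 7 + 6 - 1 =a^2*(8*n + 4) + a*(-16*n^2 + 44*n + 26) - 96*n^2 - 24*n + 12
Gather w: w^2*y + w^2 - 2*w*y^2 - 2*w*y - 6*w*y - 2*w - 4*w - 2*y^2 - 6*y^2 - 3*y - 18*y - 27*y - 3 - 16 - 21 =w^2*(y + 1) + w*(-2*y^2 - 8*y - 6) - 8*y^2 - 48*y - 40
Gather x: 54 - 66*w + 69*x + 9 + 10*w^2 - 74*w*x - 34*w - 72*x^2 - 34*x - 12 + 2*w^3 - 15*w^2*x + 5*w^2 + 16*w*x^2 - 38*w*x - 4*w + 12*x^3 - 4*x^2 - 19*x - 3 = 2*w^3 + 15*w^2 - 104*w + 12*x^3 + x^2*(16*w - 76) + x*(-15*w^2 - 112*w + 16) + 48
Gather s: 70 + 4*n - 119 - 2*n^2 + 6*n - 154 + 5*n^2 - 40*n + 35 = 3*n^2 - 30*n - 168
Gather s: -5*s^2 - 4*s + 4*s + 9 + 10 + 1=20 - 5*s^2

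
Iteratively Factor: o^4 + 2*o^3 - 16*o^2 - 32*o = (o - 4)*(o^3 + 6*o^2 + 8*o) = (o - 4)*(o + 4)*(o^2 + 2*o) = (o - 4)*(o + 2)*(o + 4)*(o)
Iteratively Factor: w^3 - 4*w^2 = (w)*(w^2 - 4*w) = w*(w - 4)*(w)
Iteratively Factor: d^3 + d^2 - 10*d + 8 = (d - 2)*(d^2 + 3*d - 4) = (d - 2)*(d - 1)*(d + 4)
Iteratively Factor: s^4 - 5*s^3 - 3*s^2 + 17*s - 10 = (s - 1)*(s^3 - 4*s^2 - 7*s + 10) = (s - 1)^2*(s^2 - 3*s - 10) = (s - 5)*(s - 1)^2*(s + 2)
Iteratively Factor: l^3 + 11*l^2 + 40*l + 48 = (l + 3)*(l^2 + 8*l + 16) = (l + 3)*(l + 4)*(l + 4)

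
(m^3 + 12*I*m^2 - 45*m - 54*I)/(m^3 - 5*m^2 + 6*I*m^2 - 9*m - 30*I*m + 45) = (m + 6*I)/(m - 5)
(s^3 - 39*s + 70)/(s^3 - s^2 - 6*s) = (-s^3 + 39*s - 70)/(s*(-s^2 + s + 6))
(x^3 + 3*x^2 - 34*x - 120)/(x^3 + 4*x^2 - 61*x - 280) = (x^2 - 2*x - 24)/(x^2 - x - 56)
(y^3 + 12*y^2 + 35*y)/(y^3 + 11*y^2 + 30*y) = (y + 7)/(y + 6)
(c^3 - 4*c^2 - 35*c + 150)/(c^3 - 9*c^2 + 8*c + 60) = (c^2 + c - 30)/(c^2 - 4*c - 12)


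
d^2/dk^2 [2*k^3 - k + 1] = 12*k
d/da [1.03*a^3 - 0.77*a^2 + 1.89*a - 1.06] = 3.09*a^2 - 1.54*a + 1.89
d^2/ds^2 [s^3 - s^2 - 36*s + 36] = 6*s - 2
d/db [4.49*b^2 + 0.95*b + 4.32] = 8.98*b + 0.95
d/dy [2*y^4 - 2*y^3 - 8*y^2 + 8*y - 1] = 8*y^3 - 6*y^2 - 16*y + 8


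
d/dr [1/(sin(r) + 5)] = -cos(r)/(sin(r) + 5)^2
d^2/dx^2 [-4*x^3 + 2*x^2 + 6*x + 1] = 4 - 24*x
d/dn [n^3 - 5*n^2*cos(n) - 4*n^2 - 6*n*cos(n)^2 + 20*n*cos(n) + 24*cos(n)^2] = 5*n^2*sin(n) + 3*n^2 - 20*n*sin(n) + 6*n*sin(2*n) - 10*n*cos(n) - 8*n - 24*sin(2*n) - 6*cos(n)^2 + 20*cos(n)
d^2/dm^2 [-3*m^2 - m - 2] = -6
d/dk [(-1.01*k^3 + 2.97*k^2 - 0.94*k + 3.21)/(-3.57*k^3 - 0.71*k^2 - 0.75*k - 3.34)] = (11.32*k^4 - 5.1966*k^3 + 41.6044*k^2 - 15.2814*k + 5.5471)/(12.7449*k^6 + 5.0694*k^5 + 5.8591*k^4 + 24.9126*k^3 + 5.3053*k^2 + 5.01*k + 11.1556)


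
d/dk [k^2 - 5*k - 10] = 2*k - 5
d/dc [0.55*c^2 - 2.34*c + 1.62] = 1.1*c - 2.34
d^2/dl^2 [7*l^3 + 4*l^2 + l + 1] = 42*l + 8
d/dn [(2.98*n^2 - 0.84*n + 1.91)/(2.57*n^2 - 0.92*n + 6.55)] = (-0.5828*n^2 + 29.2206*n - 3.7448)/(6.6049*n^4 - 4.7288*n^3 + 34.5134*n^2 - 12.052*n + 42.9025)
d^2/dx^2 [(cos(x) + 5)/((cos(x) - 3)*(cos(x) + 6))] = (-17*(1 - cos(x)^2)^2 - cos(x)^5 - 151*cos(x)^3 - 463*cos(x)^2 - 396*cos(x) + 395)/((cos(x) - 3)^3*(cos(x) + 6)^3)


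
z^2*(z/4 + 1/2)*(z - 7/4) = z^4/4 + z^3/16 - 7*z^2/8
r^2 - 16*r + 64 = (r - 8)^2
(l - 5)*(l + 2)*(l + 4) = l^3 + l^2 - 22*l - 40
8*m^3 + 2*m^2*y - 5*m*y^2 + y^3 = (-4*m + y)*(-2*m + y)*(m + y)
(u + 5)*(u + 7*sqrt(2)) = u^2 + 5*u + 7*sqrt(2)*u + 35*sqrt(2)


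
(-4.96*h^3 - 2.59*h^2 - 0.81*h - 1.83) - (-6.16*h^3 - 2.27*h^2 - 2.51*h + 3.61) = 1.2*h^3 - 0.32*h^2 + 1.7*h - 5.44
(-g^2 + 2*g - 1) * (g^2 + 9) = -g^4 + 2*g^3 - 10*g^2 + 18*g - 9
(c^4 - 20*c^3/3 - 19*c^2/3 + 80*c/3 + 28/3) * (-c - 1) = -c^5 + 17*c^4/3 + 13*c^3 - 61*c^2/3 - 36*c - 28/3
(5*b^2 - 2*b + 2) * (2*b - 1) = 10*b^3 - 9*b^2 + 6*b - 2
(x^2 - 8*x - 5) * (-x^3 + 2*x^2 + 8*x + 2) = -x^5 + 10*x^4 - 3*x^3 - 72*x^2 - 56*x - 10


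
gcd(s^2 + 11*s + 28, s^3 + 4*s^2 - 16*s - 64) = s + 4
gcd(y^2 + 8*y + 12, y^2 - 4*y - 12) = y + 2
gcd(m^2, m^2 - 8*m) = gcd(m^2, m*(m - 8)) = m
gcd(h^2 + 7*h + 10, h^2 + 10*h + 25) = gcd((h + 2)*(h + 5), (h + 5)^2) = h + 5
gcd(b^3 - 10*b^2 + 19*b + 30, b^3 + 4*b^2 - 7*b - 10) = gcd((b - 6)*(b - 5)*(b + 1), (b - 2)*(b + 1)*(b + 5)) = b + 1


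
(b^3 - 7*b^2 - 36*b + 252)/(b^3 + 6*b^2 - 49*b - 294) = (b - 6)/(b + 7)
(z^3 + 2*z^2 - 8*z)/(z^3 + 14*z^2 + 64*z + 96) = z*(z - 2)/(z^2 + 10*z + 24)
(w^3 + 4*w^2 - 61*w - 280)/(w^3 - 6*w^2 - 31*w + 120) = (w + 7)/(w - 3)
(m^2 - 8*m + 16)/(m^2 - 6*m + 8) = (m - 4)/(m - 2)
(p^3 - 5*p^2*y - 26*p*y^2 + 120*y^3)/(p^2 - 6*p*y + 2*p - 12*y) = (p^2 + p*y - 20*y^2)/(p + 2)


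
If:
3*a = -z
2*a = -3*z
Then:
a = 0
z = 0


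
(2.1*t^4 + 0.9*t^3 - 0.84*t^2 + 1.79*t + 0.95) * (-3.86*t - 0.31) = -8.106*t^5 - 4.125*t^4 + 2.9634*t^3 - 6.649*t^2 - 4.2219*t - 0.2945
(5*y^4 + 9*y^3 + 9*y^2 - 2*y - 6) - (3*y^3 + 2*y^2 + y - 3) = 5*y^4 + 6*y^3 + 7*y^2 - 3*y - 3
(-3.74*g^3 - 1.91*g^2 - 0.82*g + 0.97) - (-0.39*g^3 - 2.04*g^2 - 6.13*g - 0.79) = -3.35*g^3 + 0.13*g^2 + 5.31*g + 1.76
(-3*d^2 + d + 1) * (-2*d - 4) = 6*d^3 + 10*d^2 - 6*d - 4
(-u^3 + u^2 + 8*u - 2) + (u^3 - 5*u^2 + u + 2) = -4*u^2 + 9*u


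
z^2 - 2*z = z*(z - 2)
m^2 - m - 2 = (m - 2)*(m + 1)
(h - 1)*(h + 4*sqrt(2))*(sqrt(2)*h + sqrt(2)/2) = sqrt(2)*h^3 - sqrt(2)*h^2/2 + 8*h^2 - 4*h - sqrt(2)*h/2 - 4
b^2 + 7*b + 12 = (b + 3)*(b + 4)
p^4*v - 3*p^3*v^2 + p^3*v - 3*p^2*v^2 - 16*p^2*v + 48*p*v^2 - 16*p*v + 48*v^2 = (p - 4)*(p + 4)*(p - 3*v)*(p*v + v)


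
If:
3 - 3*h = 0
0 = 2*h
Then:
No Solution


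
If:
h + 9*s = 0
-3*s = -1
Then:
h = -3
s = 1/3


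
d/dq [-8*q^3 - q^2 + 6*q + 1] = -24*q^2 - 2*q + 6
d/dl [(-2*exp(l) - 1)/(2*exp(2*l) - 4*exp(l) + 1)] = (4*exp(2*l) + 4*exp(l) - 6)*exp(l)/(4*exp(4*l) - 16*exp(3*l) + 20*exp(2*l) - 8*exp(l) + 1)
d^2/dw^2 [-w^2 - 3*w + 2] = -2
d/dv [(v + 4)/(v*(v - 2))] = (-v^2 - 8*v + 8)/(v^2*(v^2 - 4*v + 4))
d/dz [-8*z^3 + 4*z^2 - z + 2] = -24*z^2 + 8*z - 1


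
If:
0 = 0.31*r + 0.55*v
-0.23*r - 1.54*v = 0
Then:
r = 0.00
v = 0.00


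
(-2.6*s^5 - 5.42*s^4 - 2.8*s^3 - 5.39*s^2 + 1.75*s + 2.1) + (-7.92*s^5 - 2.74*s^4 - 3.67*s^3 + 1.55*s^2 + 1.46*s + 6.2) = -10.52*s^5 - 8.16*s^4 - 6.47*s^3 - 3.84*s^2 + 3.21*s + 8.3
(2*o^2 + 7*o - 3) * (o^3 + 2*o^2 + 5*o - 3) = 2*o^5 + 11*o^4 + 21*o^3 + 23*o^2 - 36*o + 9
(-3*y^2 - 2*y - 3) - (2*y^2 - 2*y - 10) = 7 - 5*y^2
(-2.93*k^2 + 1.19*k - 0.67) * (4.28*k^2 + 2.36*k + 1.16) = -12.5404*k^4 - 1.8216*k^3 - 3.458*k^2 - 0.2008*k - 0.7772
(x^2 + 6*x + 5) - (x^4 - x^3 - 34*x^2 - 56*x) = -x^4 + x^3 + 35*x^2 + 62*x + 5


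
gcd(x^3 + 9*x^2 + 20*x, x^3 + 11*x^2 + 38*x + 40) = x^2 + 9*x + 20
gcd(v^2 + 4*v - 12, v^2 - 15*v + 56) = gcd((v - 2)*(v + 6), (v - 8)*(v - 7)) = 1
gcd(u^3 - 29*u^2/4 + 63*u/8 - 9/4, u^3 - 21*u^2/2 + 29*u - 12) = u^2 - 13*u/2 + 3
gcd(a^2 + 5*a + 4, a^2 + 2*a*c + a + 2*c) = a + 1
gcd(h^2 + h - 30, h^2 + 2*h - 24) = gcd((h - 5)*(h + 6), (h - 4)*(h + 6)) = h + 6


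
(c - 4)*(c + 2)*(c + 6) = c^3 + 4*c^2 - 20*c - 48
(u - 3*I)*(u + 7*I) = u^2 + 4*I*u + 21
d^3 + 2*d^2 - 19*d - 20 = (d - 4)*(d + 1)*(d + 5)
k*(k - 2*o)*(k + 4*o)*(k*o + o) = k^4*o + 2*k^3*o^2 + k^3*o - 8*k^2*o^3 + 2*k^2*o^2 - 8*k*o^3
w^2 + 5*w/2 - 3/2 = (w - 1/2)*(w + 3)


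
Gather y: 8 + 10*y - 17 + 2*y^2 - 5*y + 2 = 2*y^2 + 5*y - 7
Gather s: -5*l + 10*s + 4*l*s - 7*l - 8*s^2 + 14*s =-12*l - 8*s^2 + s*(4*l + 24)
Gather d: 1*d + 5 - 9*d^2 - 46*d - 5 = -9*d^2 - 45*d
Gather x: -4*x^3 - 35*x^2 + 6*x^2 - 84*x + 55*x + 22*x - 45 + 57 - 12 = -4*x^3 - 29*x^2 - 7*x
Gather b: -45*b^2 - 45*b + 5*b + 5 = -45*b^2 - 40*b + 5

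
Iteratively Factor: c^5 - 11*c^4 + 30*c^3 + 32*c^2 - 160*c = (c)*(c^4 - 11*c^3 + 30*c^2 + 32*c - 160) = c*(c - 4)*(c^3 - 7*c^2 + 2*c + 40) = c*(c - 5)*(c - 4)*(c^2 - 2*c - 8) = c*(c - 5)*(c - 4)^2*(c + 2)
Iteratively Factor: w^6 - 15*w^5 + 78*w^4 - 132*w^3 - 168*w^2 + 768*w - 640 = (w - 2)*(w^5 - 13*w^4 + 52*w^3 - 28*w^2 - 224*w + 320) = (w - 2)*(w + 2)*(w^4 - 15*w^3 + 82*w^2 - 192*w + 160) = (w - 2)^2*(w + 2)*(w^3 - 13*w^2 + 56*w - 80) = (w - 4)*(w - 2)^2*(w + 2)*(w^2 - 9*w + 20) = (w - 5)*(w - 4)*(w - 2)^2*(w + 2)*(w - 4)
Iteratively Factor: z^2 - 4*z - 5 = (z + 1)*(z - 5)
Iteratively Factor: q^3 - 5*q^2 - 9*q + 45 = (q + 3)*(q^2 - 8*q + 15) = (q - 3)*(q + 3)*(q - 5)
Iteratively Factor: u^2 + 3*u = (u + 3)*(u)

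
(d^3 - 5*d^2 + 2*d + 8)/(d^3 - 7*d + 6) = (d^2 - 3*d - 4)/(d^2 + 2*d - 3)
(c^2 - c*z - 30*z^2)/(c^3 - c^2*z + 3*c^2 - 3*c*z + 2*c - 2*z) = (c^2 - c*z - 30*z^2)/(c^3 - c^2*z + 3*c^2 - 3*c*z + 2*c - 2*z)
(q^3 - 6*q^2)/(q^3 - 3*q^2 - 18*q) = q/(q + 3)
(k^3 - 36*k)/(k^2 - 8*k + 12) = k*(k + 6)/(k - 2)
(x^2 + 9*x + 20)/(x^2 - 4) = (x^2 + 9*x + 20)/(x^2 - 4)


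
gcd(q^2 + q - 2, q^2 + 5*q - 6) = q - 1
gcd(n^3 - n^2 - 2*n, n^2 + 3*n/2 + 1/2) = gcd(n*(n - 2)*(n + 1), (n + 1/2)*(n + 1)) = n + 1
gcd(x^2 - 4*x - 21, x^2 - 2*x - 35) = x - 7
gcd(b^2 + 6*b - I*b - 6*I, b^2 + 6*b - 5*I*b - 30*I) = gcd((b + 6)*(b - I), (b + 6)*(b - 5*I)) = b + 6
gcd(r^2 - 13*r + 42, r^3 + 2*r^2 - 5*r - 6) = 1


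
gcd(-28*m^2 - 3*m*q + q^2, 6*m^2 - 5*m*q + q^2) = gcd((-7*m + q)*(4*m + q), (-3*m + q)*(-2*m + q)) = 1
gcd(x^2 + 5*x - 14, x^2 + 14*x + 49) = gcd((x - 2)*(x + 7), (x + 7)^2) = x + 7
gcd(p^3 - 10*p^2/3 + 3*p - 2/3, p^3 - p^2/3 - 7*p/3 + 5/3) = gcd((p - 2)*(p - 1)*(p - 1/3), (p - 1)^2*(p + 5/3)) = p - 1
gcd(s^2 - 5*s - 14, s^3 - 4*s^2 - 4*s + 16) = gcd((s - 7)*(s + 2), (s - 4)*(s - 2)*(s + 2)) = s + 2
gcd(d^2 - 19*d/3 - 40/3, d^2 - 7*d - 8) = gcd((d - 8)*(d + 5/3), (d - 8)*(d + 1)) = d - 8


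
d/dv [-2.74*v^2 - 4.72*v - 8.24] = -5.48*v - 4.72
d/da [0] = 0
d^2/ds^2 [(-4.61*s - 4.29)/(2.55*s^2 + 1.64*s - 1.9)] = (-(4.61*s + 4.29)*(5.1*s + 1.64)*(10.2*s + 3.28) + (70.533*s + 36.9998)*(2.55*s^2 + 1.64*s - 1.9))/(2.55*s^2 + 1.64*s - 1.9)^3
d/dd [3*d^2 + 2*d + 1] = 6*d + 2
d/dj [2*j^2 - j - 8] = 4*j - 1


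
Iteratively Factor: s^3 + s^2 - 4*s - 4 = (s + 1)*(s^2 - 4) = (s + 1)*(s + 2)*(s - 2)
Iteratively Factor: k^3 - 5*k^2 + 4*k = (k)*(k^2 - 5*k + 4) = k*(k - 1)*(k - 4)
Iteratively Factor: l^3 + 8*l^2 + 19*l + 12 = (l + 1)*(l^2 + 7*l + 12) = (l + 1)*(l + 4)*(l + 3)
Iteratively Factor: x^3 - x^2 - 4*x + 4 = (x - 1)*(x^2 - 4) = (x - 2)*(x - 1)*(x + 2)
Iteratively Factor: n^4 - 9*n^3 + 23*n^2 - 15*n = (n)*(n^3 - 9*n^2 + 23*n - 15) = n*(n - 5)*(n^2 - 4*n + 3) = n*(n - 5)*(n - 3)*(n - 1)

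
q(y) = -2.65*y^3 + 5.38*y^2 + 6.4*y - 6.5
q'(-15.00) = -1943.75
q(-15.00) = 10051.75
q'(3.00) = -32.87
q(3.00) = -10.43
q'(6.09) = -222.92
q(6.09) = -366.54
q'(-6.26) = -372.50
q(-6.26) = 814.35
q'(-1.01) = -12.58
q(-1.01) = -4.75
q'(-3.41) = -122.73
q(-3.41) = 139.31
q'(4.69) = -118.00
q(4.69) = -131.52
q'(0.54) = 9.89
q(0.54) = -1.89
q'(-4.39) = -194.05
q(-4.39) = 293.29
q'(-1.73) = -36.01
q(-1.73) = 12.25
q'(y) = -7.95*y^2 + 10.76*y + 6.4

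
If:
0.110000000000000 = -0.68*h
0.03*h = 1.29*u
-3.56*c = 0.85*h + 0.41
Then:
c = -0.08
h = -0.16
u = -0.00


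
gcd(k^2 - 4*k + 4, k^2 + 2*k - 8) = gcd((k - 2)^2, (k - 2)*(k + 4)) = k - 2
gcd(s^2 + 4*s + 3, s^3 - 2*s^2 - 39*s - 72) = s + 3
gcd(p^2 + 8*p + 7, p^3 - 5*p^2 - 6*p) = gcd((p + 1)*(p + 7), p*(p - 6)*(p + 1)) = p + 1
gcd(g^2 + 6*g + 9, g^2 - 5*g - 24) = g + 3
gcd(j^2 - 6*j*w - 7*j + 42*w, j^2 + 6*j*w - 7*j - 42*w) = j - 7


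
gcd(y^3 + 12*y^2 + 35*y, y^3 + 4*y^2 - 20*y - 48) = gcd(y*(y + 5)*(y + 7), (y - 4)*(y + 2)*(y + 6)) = 1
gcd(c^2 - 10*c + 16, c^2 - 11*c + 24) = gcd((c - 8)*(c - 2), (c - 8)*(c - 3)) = c - 8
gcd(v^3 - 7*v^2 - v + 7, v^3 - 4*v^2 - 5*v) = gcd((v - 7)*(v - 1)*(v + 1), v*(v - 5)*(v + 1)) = v + 1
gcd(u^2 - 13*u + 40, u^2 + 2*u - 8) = 1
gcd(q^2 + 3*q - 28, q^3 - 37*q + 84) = q^2 + 3*q - 28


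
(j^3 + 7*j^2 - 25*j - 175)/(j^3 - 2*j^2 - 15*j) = (j^2 + 12*j + 35)/(j*(j + 3))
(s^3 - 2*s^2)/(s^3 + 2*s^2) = (s - 2)/(s + 2)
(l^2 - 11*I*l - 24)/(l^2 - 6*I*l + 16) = (l - 3*I)/(l + 2*I)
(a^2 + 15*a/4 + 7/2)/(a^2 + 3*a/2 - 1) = (4*a + 7)/(2*(2*a - 1))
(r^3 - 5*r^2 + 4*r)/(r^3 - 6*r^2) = (r^2 - 5*r + 4)/(r*(r - 6))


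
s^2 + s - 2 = (s - 1)*(s + 2)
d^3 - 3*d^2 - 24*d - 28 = (d - 7)*(d + 2)^2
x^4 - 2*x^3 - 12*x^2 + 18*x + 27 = (x - 3)^2*(x + 1)*(x + 3)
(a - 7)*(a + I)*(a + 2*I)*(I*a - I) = I*a^4 - 3*a^3 - 8*I*a^3 + 24*a^2 + 5*I*a^2 - 21*a + 16*I*a - 14*I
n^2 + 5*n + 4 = (n + 1)*(n + 4)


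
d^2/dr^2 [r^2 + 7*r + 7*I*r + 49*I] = 2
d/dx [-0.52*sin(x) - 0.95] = -0.52*cos(x)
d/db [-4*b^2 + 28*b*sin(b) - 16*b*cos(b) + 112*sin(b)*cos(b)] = 16*b*sin(b) + 28*b*cos(b) - 8*b + 28*sin(b) - 16*cos(b) + 112*cos(2*b)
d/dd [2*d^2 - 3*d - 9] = 4*d - 3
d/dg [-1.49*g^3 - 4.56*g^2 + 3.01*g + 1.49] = -4.47*g^2 - 9.12*g + 3.01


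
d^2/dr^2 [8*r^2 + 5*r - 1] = 16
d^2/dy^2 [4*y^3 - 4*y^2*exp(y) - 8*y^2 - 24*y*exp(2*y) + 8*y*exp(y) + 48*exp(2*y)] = -4*y^2*exp(y) - 96*y*exp(2*y) - 8*y*exp(y) + 24*y + 96*exp(2*y) + 8*exp(y) - 16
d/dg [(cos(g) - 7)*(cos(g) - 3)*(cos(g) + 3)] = (-3*cos(g)^2 + 14*cos(g) + 9)*sin(g)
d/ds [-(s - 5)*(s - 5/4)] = 25/4 - 2*s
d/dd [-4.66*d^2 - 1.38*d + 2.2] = -9.32*d - 1.38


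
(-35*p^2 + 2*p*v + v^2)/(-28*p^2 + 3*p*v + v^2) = (5*p - v)/(4*p - v)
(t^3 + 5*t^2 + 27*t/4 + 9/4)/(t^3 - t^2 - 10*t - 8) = (t^3 + 5*t^2 + 27*t/4 + 9/4)/(t^3 - t^2 - 10*t - 8)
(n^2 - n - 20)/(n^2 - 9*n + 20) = (n + 4)/(n - 4)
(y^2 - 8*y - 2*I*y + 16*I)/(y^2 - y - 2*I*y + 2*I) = (y - 8)/(y - 1)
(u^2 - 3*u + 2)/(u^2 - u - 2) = (u - 1)/(u + 1)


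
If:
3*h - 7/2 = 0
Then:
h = 7/6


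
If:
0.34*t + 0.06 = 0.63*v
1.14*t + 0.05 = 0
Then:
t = -0.04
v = 0.07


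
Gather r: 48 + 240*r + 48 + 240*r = 480*r + 96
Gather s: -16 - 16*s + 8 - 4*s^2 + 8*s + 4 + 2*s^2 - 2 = -2*s^2 - 8*s - 6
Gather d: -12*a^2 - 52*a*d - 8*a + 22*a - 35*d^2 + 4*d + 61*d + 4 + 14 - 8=-12*a^2 + 14*a - 35*d^2 + d*(65 - 52*a) + 10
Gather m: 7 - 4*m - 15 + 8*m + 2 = 4*m - 6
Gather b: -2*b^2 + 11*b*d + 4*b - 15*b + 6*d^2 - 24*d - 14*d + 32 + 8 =-2*b^2 + b*(11*d - 11) + 6*d^2 - 38*d + 40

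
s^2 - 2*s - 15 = (s - 5)*(s + 3)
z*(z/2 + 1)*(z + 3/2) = z^3/2 + 7*z^2/4 + 3*z/2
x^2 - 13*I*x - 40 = (x - 8*I)*(x - 5*I)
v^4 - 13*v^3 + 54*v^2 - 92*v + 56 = (v - 7)*(v - 2)^3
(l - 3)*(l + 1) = l^2 - 2*l - 3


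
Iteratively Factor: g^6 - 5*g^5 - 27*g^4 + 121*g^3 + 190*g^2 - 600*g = (g + 3)*(g^5 - 8*g^4 - 3*g^3 + 130*g^2 - 200*g) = (g - 5)*(g + 3)*(g^4 - 3*g^3 - 18*g^2 + 40*g) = (g - 5)*(g + 3)*(g + 4)*(g^3 - 7*g^2 + 10*g) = (g - 5)^2*(g + 3)*(g + 4)*(g^2 - 2*g) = g*(g - 5)^2*(g + 3)*(g + 4)*(g - 2)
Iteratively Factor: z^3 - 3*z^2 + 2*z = (z - 1)*(z^2 - 2*z) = z*(z - 1)*(z - 2)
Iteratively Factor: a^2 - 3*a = (a)*(a - 3)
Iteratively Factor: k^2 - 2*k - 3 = (k + 1)*(k - 3)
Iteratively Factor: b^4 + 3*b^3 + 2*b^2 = (b + 2)*(b^3 + b^2) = b*(b + 2)*(b^2 + b) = b^2*(b + 2)*(b + 1)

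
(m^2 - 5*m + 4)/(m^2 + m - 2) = (m - 4)/(m + 2)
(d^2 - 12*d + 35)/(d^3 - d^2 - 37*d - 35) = (d - 5)/(d^2 + 6*d + 5)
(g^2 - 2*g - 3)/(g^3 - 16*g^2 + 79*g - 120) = (g + 1)/(g^2 - 13*g + 40)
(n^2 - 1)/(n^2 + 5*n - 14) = (n^2 - 1)/(n^2 + 5*n - 14)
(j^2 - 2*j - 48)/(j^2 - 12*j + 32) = (j + 6)/(j - 4)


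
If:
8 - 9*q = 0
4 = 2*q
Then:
No Solution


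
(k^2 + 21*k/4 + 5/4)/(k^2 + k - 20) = (k + 1/4)/(k - 4)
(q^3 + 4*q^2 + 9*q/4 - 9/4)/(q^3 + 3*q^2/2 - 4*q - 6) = (2*q^2 + 5*q - 3)/(2*(q^2 - 4))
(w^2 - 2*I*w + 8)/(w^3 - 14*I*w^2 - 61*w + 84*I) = (w + 2*I)/(w^2 - 10*I*w - 21)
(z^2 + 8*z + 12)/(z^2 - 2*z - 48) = (z + 2)/(z - 8)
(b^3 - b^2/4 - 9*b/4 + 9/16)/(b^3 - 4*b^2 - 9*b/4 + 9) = (b - 1/4)/(b - 4)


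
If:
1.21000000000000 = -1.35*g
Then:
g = -0.90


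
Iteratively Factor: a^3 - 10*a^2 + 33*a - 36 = (a - 3)*(a^2 - 7*a + 12) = (a - 3)^2*(a - 4)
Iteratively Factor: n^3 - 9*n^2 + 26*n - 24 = (n - 4)*(n^2 - 5*n + 6) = (n - 4)*(n - 2)*(n - 3)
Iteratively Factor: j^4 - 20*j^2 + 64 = (j - 2)*(j^3 + 2*j^2 - 16*j - 32) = (j - 4)*(j - 2)*(j^2 + 6*j + 8) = (j - 4)*(j - 2)*(j + 2)*(j + 4)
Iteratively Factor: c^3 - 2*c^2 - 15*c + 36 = (c - 3)*(c^2 + c - 12) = (c - 3)^2*(c + 4)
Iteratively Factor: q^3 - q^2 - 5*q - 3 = (q - 3)*(q^2 + 2*q + 1) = (q - 3)*(q + 1)*(q + 1)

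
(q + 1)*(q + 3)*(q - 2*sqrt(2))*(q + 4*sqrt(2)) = q^4 + 2*sqrt(2)*q^3 + 4*q^3 - 13*q^2 + 8*sqrt(2)*q^2 - 64*q + 6*sqrt(2)*q - 48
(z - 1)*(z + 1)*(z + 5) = z^3 + 5*z^2 - z - 5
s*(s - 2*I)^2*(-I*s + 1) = -I*s^4 - 3*s^3 - 4*s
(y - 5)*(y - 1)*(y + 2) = y^3 - 4*y^2 - 7*y + 10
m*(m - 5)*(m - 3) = m^3 - 8*m^2 + 15*m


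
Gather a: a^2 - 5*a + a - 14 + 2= a^2 - 4*a - 12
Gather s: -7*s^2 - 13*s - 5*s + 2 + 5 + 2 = -7*s^2 - 18*s + 9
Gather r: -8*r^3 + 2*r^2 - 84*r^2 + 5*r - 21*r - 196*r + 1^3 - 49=-8*r^3 - 82*r^2 - 212*r - 48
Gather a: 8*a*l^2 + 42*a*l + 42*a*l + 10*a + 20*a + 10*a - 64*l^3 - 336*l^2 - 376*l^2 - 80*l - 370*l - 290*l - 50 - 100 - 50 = a*(8*l^2 + 84*l + 40) - 64*l^3 - 712*l^2 - 740*l - 200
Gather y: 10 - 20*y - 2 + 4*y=8 - 16*y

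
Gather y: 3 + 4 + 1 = 8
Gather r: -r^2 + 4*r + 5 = -r^2 + 4*r + 5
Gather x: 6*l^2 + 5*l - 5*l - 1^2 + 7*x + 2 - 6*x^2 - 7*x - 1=6*l^2 - 6*x^2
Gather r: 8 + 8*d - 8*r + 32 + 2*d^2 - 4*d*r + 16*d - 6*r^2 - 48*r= 2*d^2 + 24*d - 6*r^2 + r*(-4*d - 56) + 40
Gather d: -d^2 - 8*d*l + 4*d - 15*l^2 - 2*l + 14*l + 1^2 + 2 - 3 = -d^2 + d*(4 - 8*l) - 15*l^2 + 12*l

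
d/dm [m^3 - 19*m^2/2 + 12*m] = 3*m^2 - 19*m + 12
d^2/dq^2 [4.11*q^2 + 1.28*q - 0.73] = 8.22000000000000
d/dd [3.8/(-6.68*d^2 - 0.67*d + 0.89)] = (50.768*d + 2.546)/(6.68*d^2 + 0.67*d - 0.89)^2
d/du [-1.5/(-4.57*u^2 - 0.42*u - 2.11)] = (-13.71*u - 0.63)/(4.57*u^2 + 0.42*u + 2.11)^2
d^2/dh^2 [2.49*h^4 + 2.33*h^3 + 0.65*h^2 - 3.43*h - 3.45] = 29.88*h^2 + 13.98*h + 1.3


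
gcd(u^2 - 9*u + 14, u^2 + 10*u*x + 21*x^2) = 1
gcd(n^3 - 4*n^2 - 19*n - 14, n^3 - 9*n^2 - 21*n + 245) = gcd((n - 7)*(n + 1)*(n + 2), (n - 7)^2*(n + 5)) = n - 7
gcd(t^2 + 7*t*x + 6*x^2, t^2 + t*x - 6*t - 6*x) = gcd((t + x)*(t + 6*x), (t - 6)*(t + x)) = t + x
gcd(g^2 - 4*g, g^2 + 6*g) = g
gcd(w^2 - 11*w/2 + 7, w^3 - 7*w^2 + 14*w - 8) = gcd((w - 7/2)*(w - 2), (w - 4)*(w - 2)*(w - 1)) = w - 2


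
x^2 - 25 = (x - 5)*(x + 5)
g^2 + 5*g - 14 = (g - 2)*(g + 7)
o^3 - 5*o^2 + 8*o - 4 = (o - 2)^2*(o - 1)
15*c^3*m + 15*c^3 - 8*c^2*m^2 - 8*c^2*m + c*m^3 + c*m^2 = (-5*c + m)*(-3*c + m)*(c*m + c)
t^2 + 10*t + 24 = (t + 4)*(t + 6)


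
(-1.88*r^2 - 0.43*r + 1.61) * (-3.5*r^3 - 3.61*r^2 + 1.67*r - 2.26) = 6.58*r^5 + 8.2918*r^4 - 7.2223*r^3 - 2.2814*r^2 + 3.6605*r - 3.6386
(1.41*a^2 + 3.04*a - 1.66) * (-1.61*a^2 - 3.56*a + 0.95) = -2.2701*a^4 - 9.914*a^3 - 6.8103*a^2 + 8.7976*a - 1.577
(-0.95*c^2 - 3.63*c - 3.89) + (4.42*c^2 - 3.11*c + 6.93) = 3.47*c^2 - 6.74*c + 3.04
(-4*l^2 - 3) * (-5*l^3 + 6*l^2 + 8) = 20*l^5 - 24*l^4 + 15*l^3 - 50*l^2 - 24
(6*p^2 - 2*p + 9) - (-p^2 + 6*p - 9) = 7*p^2 - 8*p + 18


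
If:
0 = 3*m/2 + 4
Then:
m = -8/3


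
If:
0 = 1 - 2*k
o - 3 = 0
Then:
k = 1/2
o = 3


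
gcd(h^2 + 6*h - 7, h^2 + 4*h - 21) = h + 7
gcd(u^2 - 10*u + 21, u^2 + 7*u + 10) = 1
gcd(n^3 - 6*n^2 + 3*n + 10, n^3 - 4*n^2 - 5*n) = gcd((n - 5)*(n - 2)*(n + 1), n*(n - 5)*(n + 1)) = n^2 - 4*n - 5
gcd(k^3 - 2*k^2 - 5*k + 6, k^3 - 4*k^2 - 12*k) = k + 2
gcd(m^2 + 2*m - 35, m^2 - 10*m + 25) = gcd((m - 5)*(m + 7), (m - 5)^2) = m - 5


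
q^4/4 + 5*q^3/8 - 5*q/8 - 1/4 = (q/4 + 1/2)*(q - 1)*(q + 1/2)*(q + 1)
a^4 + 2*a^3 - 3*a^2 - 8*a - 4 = (a - 2)*(a + 1)^2*(a + 2)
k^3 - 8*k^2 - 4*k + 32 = (k - 8)*(k - 2)*(k + 2)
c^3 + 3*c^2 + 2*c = c*(c + 1)*(c + 2)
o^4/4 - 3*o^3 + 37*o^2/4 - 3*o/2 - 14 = (o/4 + 1/4)*(o - 7)*(o - 4)*(o - 2)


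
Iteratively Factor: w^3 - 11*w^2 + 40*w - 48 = (w - 3)*(w^2 - 8*w + 16) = (w - 4)*(w - 3)*(w - 4)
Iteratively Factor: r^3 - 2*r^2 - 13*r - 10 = (r + 1)*(r^2 - 3*r - 10) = (r + 1)*(r + 2)*(r - 5)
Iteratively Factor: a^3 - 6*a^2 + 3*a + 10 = (a - 5)*(a^2 - a - 2) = (a - 5)*(a - 2)*(a + 1)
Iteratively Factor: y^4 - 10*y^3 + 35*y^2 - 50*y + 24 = (y - 3)*(y^3 - 7*y^2 + 14*y - 8) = (y - 3)*(y - 2)*(y^2 - 5*y + 4) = (y - 4)*(y - 3)*(y - 2)*(y - 1)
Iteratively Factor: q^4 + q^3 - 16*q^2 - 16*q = (q - 4)*(q^3 + 5*q^2 + 4*q) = (q - 4)*(q + 1)*(q^2 + 4*q) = q*(q - 4)*(q + 1)*(q + 4)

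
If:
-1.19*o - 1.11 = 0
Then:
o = -0.93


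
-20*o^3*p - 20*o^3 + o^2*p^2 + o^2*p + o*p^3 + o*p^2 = (-4*o + p)*(5*o + p)*(o*p + o)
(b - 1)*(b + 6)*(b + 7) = b^3 + 12*b^2 + 29*b - 42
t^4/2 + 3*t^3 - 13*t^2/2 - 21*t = t*(t/2 + 1)*(t - 3)*(t + 7)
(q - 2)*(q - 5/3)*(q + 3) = q^3 - 2*q^2/3 - 23*q/3 + 10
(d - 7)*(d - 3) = d^2 - 10*d + 21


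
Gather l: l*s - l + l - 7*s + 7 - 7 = l*s - 7*s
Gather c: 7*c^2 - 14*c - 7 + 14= 7*c^2 - 14*c + 7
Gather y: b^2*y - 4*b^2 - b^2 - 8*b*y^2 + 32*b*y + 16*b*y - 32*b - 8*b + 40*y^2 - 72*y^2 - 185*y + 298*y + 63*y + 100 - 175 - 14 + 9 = -5*b^2 - 40*b + y^2*(-8*b - 32) + y*(b^2 + 48*b + 176) - 80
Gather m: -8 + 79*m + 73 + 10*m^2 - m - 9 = 10*m^2 + 78*m + 56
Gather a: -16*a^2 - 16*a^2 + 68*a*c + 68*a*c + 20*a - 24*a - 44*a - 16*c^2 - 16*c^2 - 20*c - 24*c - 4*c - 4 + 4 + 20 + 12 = -32*a^2 + a*(136*c - 48) - 32*c^2 - 48*c + 32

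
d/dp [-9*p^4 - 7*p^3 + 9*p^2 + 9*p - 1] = -36*p^3 - 21*p^2 + 18*p + 9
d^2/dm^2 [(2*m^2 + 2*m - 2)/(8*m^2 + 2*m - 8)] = 6*(4*m^3 + 12*m + 1)/(64*m^6 + 48*m^5 - 180*m^4 - 95*m^3 + 180*m^2 + 48*m - 64)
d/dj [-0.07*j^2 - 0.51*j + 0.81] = -0.14*j - 0.51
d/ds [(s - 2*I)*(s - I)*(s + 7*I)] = 3*s^2 + 8*I*s + 19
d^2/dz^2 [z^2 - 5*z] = 2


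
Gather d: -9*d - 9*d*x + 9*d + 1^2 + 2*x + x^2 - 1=-9*d*x + x^2 + 2*x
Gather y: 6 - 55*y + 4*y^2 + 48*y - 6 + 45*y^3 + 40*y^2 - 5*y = 45*y^3 + 44*y^2 - 12*y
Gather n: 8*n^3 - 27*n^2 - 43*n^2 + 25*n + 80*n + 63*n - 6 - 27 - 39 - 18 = 8*n^3 - 70*n^2 + 168*n - 90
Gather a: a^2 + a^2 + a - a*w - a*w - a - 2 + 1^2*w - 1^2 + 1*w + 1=2*a^2 - 2*a*w + 2*w - 2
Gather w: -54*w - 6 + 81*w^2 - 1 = 81*w^2 - 54*w - 7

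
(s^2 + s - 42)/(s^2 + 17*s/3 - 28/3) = 3*(s - 6)/(3*s - 4)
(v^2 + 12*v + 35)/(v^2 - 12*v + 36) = (v^2 + 12*v + 35)/(v^2 - 12*v + 36)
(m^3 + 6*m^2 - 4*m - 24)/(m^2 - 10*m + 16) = (m^2 + 8*m + 12)/(m - 8)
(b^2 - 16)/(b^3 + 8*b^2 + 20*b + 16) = (b - 4)/(b^2 + 4*b + 4)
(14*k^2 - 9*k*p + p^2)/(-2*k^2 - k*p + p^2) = (-7*k + p)/(k + p)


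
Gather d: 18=18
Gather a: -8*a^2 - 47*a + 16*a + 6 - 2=-8*a^2 - 31*a + 4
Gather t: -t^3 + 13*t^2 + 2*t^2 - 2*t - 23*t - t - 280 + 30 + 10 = -t^3 + 15*t^2 - 26*t - 240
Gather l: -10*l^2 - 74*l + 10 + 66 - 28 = -10*l^2 - 74*l + 48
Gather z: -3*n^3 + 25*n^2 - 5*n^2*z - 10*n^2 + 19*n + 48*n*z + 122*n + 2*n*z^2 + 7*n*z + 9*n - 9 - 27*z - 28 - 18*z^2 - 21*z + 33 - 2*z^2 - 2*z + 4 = -3*n^3 + 15*n^2 + 150*n + z^2*(2*n - 20) + z*(-5*n^2 + 55*n - 50)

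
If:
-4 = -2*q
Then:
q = 2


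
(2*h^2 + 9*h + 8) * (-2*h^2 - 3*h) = -4*h^4 - 24*h^3 - 43*h^2 - 24*h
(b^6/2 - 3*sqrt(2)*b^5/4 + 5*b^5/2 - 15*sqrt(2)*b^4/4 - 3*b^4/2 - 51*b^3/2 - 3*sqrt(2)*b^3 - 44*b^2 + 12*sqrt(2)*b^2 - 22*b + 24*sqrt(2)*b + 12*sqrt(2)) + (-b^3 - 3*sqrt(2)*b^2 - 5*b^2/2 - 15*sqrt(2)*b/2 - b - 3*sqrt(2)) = b^6/2 - 3*sqrt(2)*b^5/4 + 5*b^5/2 - 15*sqrt(2)*b^4/4 - 3*b^4/2 - 53*b^3/2 - 3*sqrt(2)*b^3 - 93*b^2/2 + 9*sqrt(2)*b^2 - 23*b + 33*sqrt(2)*b/2 + 9*sqrt(2)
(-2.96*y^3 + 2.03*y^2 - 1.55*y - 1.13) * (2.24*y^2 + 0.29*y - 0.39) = -6.6304*y^5 + 3.6888*y^4 - 1.7289*y^3 - 3.7724*y^2 + 0.2768*y + 0.4407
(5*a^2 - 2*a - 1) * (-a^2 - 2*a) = -5*a^4 - 8*a^3 + 5*a^2 + 2*a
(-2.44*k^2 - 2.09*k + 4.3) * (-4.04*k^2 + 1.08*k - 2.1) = 9.8576*k^4 + 5.8084*k^3 - 14.5052*k^2 + 9.033*k - 9.03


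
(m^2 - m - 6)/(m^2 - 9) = (m + 2)/(m + 3)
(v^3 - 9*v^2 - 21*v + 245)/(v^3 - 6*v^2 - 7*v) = (v^2 - 2*v - 35)/(v*(v + 1))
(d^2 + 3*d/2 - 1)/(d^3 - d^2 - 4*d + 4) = (d - 1/2)/(d^2 - 3*d + 2)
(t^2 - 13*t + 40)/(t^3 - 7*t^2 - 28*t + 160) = (t - 5)/(t^2 + t - 20)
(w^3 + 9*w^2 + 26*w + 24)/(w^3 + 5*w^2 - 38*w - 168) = (w^2 + 5*w + 6)/(w^2 + w - 42)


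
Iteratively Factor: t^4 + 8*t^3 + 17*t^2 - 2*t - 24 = (t + 2)*(t^3 + 6*t^2 + 5*t - 12) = (t + 2)*(t + 3)*(t^2 + 3*t - 4) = (t - 1)*(t + 2)*(t + 3)*(t + 4)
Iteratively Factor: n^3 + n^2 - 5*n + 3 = (n - 1)*(n^2 + 2*n - 3) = (n - 1)*(n + 3)*(n - 1)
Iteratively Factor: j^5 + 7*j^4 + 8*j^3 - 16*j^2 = (j + 4)*(j^4 + 3*j^3 - 4*j^2) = j*(j + 4)*(j^3 + 3*j^2 - 4*j) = j*(j - 1)*(j + 4)*(j^2 + 4*j) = j^2*(j - 1)*(j + 4)*(j + 4)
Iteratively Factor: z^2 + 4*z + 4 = (z + 2)*(z + 2)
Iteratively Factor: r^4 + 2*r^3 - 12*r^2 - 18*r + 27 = (r - 1)*(r^3 + 3*r^2 - 9*r - 27) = (r - 1)*(r + 3)*(r^2 - 9) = (r - 1)*(r + 3)^2*(r - 3)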